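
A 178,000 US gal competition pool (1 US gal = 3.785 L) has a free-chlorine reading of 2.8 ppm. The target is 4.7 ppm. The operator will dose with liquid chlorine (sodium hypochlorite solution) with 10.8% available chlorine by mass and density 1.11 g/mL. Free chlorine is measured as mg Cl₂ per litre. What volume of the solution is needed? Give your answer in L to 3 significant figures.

Volume: 178,000 US gal × 3.785 L/gal = 673,730 L.
Chlorine deficit: 4.7 − 2.8 = 1.9 ppm = 1.9 mg/L as Cl₂.
Cl₂ equivalent needed: 1.9 mg/L × 673,730 L = 1,280,000 mg = 1280 g.
Product at 10.8% available chlorine: 1280 / 0.108 = 11,850 g.
Volume at density 1.11 g/mL: 11,850 g ÷ 1.11 g/mL = 10,680 mL.

10.7 L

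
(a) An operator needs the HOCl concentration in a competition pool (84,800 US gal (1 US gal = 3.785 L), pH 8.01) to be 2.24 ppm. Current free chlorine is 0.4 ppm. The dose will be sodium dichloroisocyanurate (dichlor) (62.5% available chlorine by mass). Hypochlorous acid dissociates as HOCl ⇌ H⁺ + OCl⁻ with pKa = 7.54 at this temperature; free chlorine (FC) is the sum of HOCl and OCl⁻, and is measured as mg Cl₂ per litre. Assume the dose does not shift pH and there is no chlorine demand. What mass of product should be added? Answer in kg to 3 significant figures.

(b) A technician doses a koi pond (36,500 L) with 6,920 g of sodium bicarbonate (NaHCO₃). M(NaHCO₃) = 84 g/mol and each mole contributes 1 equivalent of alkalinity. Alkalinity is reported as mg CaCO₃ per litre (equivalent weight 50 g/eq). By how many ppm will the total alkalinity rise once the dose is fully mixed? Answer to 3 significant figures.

(a) Volume: 84,800 US gal × 3.785 L/gal = 320,968 L.
(a) [OCl⁻]/[HOCl] = 10^(pH − pKa) = 10^(8.01 − 7.54) = 2.951; fraction as HOCl = 1/(1 + 2.951) = 0.2531.
(a) Free chlorine required for 2.24 ppm HOCl: 2.24 / 0.2531 = 8.851 ppm.
(a) FC to add: 8.851 − 0.4 = 8.451 mg/L as Cl₂.
(a) Cl₂ equivalent: 8.451 mg/L × 320,968 L = 2712 g.
(a) Product at 62.5% available Cl: 2712 / 0.625 = 4340 g.

(b) Moles of NaHCO₃: 6,920 g ÷ 84 g/mol = 82.38 mol → 82.38 eq of alkalinity.
(b) As CaCO₃: 82.38 eq × 50 g/eq = 4119 g.
(b) Rise: 4119 g / 36,500 L × 1000 = 112.9 mg/L.

(a) 4.34 kg; (b) 113 ppm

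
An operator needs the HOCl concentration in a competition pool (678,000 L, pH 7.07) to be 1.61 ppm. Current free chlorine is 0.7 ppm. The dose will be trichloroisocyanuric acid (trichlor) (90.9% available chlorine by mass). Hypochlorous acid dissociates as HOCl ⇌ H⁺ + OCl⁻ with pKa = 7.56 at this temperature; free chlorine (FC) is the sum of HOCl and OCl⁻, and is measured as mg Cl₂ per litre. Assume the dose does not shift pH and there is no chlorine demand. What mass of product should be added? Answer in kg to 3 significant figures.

1.07 kg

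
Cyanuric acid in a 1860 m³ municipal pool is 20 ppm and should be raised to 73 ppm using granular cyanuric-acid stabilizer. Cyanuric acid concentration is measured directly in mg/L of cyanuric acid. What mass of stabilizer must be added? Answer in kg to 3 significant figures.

Volume: 1860 m³ = 1,860,000 L.
CYA to add: (73 − 20) = 53 mg/L × 1,860,000 L = 98,580 g cyanuric acid.

98.6 kg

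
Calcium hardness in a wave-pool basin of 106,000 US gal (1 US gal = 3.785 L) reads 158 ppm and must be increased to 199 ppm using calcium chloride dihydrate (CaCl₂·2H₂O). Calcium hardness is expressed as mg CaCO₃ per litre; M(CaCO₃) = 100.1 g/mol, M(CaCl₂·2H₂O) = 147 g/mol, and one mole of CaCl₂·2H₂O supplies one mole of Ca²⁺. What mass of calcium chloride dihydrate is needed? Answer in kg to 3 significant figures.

24.2 kg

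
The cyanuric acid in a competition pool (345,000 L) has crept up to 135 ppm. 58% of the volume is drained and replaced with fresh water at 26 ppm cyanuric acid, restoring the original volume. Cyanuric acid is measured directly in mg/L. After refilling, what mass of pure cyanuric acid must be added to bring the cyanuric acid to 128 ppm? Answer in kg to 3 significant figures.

19.4 kg

After draining 58% and refilling: 135 × 0.42 + 26 × 0.58 = 71.78 ppm.
Deficit to target: 128 − 71.78 = 56.22 mg/L.
Mass: 56.22 mg/L × 345,000 L = 19,400 g cyanuric acid.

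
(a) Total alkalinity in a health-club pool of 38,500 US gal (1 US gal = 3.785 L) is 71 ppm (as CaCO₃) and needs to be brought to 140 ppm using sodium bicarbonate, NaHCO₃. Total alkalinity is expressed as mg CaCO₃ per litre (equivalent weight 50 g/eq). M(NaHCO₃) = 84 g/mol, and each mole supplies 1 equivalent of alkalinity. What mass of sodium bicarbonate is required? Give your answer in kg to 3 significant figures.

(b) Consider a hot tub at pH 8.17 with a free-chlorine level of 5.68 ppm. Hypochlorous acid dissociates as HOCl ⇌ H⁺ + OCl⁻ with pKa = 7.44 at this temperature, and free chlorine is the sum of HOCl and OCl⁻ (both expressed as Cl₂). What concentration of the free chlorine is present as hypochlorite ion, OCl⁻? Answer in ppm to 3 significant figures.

(a) Volume: 38,500 US gal × 3.785 L/gal = 145,722 L.
(a) Alkalinity to add: (140 − 71) = 69 mg/L as CaCO₃ × 145,722 L = 10,050 g as CaCO₃.
(a) Equivalents: 10,050 g ÷ 50 g/eq = 201.1 eq.
(a) NaHCO₃ supplies 1 eq per mole → 201.1 mol.
(a) Mass: 201.1 mol × 84 g/mol = 16,890 g.

(b) [OCl⁻]/[HOCl] = 10^(pH − pKa) = 10^(8.17 − 7.44) = 10^0.73 = 5.37.
(b) Fraction as HOCl = 1 / (1 + 5.37) = 0.157.
(b) OCl⁻ = (1 − 0.157) × 5.68 ppm = 4.788 ppm.

(a) 16.9 kg; (b) 4.79 ppm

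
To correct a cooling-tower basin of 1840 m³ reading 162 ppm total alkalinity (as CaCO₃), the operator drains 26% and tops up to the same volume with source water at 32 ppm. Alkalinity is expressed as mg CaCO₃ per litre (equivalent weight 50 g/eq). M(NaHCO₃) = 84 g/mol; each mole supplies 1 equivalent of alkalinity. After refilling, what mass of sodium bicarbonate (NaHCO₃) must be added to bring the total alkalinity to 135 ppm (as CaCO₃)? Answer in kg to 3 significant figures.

Volume: 1840 m³ = 1,840,000 L.
After draining 26% and refilling: 162 × 0.74 + 32 × 0.26 = 128.2 ppm.
Deficit to target: 135 − 128.2 = 6.8 mg/L.
As CaCO₃: 6.8 mg/L × 1,840,000 L = 12,510 g; ÷ 50 g/eq ÷ 1 = 250.2 mol NaHCO₃.
Mass: 250.2 × 84 = 21,020 g.

21.0 kg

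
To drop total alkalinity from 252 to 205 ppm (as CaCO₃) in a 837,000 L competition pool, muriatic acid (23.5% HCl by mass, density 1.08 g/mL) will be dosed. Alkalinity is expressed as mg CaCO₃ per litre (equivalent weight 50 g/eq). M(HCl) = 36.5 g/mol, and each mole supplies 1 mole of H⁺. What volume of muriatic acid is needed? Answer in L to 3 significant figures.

113 L

Alkalinity to neutralize: (252 − 205) = 47 mg/L as CaCO₃ × 837,000 L = 39,340 g as CaCO₃.
Equivalents of H⁺ required: 39,340 ÷ 50 g/eq = 786.8 eq = 786.8 mol HCl.
Mass of HCl: 786.8 × 36.5 = 28,720 g.
Mass of 23.5% solution: 28,720 / 0.235 = 122,200 g.
Volume: 122,200 g ÷ 1.08 g/mL = 113,100 mL.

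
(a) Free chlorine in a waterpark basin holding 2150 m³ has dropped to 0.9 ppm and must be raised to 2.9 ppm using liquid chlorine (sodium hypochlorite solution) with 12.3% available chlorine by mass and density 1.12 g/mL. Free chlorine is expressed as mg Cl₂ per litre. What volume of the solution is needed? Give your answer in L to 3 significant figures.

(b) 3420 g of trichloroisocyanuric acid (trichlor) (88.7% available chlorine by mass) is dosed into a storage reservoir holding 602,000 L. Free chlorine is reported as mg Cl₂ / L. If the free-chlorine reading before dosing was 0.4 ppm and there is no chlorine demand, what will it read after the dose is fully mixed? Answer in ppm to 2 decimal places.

(a) 31.2 L; (b) 5.44 ppm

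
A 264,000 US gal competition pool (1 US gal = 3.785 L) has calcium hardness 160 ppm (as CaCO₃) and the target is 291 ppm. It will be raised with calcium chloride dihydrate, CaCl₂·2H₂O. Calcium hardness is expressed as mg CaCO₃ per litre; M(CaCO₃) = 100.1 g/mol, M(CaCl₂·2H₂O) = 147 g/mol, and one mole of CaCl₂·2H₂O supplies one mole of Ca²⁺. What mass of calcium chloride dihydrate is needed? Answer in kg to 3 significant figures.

192 kg

Volume: 264,000 US gal × 3.785 L/gal = 999,240 L.
Hardness to add: (291 − 160) = 131 mg/L as CaCO₃ × 999,240 L = 130,900 g as CaCO₃.
Moles of Ca²⁺ (1 mol Ca²⁺ ≡ 1 mol CaCO₃): 130,900 / 100.1 g/mol = 1308 mol.
Mass of CaCl₂·2H₂O: 1308 × 147 = 192,200 g.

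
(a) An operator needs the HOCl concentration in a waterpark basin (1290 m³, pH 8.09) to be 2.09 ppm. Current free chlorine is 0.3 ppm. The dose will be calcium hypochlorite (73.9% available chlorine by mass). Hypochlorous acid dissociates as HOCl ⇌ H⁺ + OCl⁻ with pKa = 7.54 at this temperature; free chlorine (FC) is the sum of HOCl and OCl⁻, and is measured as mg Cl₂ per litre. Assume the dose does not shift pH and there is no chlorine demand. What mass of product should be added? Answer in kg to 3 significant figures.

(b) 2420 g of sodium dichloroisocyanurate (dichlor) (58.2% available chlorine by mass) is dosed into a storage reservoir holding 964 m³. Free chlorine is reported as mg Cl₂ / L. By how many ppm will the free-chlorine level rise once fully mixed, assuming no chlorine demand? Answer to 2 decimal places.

(a) 16.1 kg; (b) 1.46 ppm

(a) Volume: 1290 m³ = 1,290,000 L.
(a) [OCl⁻]/[HOCl] = 10^(pH − pKa) = 10^(8.09 − 7.54) = 3.548; fraction as HOCl = 1/(1 + 3.548) = 0.2199.
(a) Free chlorine required for 2.09 ppm HOCl: 2.09 / 0.2199 = 9.506 ppm.
(a) FC to add: 9.506 − 0.3 = 9.206 mg/L as Cl₂.
(a) Cl₂ equivalent: 9.206 mg/L × 1,290,000 L = 11,880 g.
(a) Product at 73.9% available Cl: 11,880 / 0.739 = 16,070 g.

(b) Volume: 964 m³ = 964,000 L.
(b) Available chlorine delivered: 2420 g × 0.582 = 1408 g as Cl₂.
(b) Concentration rise: 1408 g / 964,000 L = 1.461 mg/L = 1.46 ppm.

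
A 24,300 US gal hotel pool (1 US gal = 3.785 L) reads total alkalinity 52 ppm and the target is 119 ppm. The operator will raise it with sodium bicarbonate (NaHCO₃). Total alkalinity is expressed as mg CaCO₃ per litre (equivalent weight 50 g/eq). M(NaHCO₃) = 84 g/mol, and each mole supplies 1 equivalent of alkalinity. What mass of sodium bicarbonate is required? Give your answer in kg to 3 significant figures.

10.4 kg

Volume: 24,300 US gal × 3.785 L/gal = 91,976 L.
Alkalinity to add: (119 − 52) = 67 mg/L as CaCO₃ × 91,976 L = 6162 g as CaCO₃.
Equivalents: 6162 g ÷ 50 g/eq = 123.2 eq.
NaHCO₃ supplies 1 eq per mole → 123.2 mol.
Mass: 123.2 mol × 84 g/mol = 10,350 g.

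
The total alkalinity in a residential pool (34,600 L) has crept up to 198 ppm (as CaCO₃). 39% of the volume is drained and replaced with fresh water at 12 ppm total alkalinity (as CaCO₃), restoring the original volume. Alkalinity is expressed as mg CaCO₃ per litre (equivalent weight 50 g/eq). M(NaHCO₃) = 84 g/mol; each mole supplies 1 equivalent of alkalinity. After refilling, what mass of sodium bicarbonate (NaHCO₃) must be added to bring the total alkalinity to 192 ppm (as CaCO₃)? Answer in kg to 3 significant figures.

3.87 kg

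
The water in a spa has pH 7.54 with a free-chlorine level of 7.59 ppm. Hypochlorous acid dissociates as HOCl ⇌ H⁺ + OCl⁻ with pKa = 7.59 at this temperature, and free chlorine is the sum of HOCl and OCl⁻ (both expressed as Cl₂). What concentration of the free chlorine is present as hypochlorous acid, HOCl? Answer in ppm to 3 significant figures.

4.01 ppm

[OCl⁻]/[HOCl] = 10^(pH − pKa) = 10^(7.54 − 7.59) = 10^-0.05 = 0.8913.
Fraction as HOCl = 1 / (1 + 0.8913) = 0.5288.
HOCl = 0.5288 × 7.59 ppm = 4.013 ppm.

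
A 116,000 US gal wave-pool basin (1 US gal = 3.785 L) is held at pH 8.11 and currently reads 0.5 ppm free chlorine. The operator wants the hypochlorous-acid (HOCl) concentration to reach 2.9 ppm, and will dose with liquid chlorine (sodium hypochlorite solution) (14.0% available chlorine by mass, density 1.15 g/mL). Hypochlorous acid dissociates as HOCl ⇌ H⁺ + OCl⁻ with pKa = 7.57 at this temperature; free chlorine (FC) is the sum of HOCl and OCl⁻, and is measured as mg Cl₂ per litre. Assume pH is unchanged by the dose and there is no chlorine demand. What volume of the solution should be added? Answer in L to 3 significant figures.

34.0 L

Volume: 116,000 US gal × 3.785 L/gal = 439,060 L.
[OCl⁻]/[HOCl] = 10^(pH − pKa) = 10^(8.11 − 7.57) = 3.467; fraction as HOCl = 1/(1 + 3.467) = 0.2238.
Free chlorine required for 2.9 ppm HOCl: 2.9 / 0.2238 = 12.96 ppm.
FC to add: 12.96 − 0.5 = 12.46 mg/L as Cl₂.
Cl₂ equivalent: 12.46 mg/L × 439,060 L = 5469 g.
Product at 14.0% available Cl: 5469 / 0.14 = 39,060 g.
Volume: 39,060 g ÷ 1.15 g/mL = 33,970 mL.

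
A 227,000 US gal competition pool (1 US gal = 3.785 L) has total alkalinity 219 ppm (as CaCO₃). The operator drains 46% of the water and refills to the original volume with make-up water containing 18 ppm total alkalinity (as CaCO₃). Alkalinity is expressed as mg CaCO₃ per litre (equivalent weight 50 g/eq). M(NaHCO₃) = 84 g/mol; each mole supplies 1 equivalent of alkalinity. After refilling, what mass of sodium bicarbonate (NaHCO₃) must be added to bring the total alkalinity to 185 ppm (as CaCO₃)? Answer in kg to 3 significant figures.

84.4 kg

Volume: 227,000 US gal × 3.785 L/gal = 859,195 L.
After draining 46% and refilling: 219 × 0.54 + 18 × 0.46 = 126.54 ppm.
Deficit to target: 185 − 126.54 = 58.46 mg/L.
As CaCO₃: 58.46 mg/L × 859,195 L = 50,230 g; ÷ 50 g/eq ÷ 1 = 1005 mol NaHCO₃.
Mass: 1005 × 84 = 84,380 g.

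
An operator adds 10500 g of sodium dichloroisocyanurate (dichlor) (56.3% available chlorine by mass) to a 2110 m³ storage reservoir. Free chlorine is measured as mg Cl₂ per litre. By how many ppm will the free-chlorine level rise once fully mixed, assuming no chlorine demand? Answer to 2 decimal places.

Volume: 2110 m³ = 2,110,000 L.
Available chlorine delivered: 10,500 g × 0.563 = 5911 g as Cl₂.
Concentration rise: 5911 g / 2,110,000 L = 2.802 mg/L = 2.80 ppm.

2.80 ppm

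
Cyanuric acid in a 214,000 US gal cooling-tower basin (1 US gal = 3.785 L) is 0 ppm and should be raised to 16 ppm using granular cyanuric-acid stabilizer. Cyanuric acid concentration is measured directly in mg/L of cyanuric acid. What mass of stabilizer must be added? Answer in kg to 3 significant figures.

13.0 kg

Volume: 214,000 US gal × 3.785 L/gal = 809,990 L.
CYA to add: (16 − 0) = 16 mg/L × 809,990 L = 12,960 g cyanuric acid.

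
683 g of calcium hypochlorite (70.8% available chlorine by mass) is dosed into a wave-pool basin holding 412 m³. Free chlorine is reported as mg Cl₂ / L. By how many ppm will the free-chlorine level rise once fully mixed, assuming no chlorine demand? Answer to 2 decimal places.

1.17 ppm

Volume: 412 m³ = 412,000 L.
Available chlorine delivered: 683 g × 0.708 = 483.6 g as Cl₂.
Concentration rise: 483.6 g / 412,000 L = 1.174 mg/L = 1.17 ppm.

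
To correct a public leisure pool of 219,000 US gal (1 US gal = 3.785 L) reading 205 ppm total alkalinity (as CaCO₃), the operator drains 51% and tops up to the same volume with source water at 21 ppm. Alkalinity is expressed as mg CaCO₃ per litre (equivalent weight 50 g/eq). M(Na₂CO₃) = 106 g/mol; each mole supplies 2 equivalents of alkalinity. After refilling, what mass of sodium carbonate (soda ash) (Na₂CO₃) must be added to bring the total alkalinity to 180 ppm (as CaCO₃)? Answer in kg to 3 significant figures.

60.5 kg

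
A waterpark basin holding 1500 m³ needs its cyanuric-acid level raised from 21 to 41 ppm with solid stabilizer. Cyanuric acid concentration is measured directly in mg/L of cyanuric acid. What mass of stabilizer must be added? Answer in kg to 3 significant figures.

Volume: 1500 m³ = 1,500,000 L.
CYA to add: (41 − 21) = 20 mg/L × 1,500,000 L = 30,000 g cyanuric acid.

30.0 kg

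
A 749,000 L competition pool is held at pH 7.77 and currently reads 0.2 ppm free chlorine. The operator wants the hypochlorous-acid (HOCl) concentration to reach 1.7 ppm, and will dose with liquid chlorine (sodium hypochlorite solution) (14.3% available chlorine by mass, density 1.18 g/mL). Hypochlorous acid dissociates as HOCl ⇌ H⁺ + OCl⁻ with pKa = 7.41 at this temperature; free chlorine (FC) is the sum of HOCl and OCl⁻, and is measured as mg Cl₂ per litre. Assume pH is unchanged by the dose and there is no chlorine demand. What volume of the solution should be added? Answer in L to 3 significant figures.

23.9 L

[OCl⁻]/[HOCl] = 10^(pH − pKa) = 10^(7.77 − 7.41) = 2.291; fraction as HOCl = 1/(1 + 2.291) = 0.3039.
Free chlorine required for 1.7 ppm HOCl: 1.7 / 0.3039 = 5.594 ppm.
FC to add: 5.594 − 0.2 = 5.394 mg/L as Cl₂.
Cl₂ equivalent: 5.394 mg/L × 749,000 L = 4040 g.
Product at 14.3% available Cl: 4040 / 0.143 = 28,250 g.
Volume: 28,250 g ÷ 1.18 g/mL = 23,940 mL.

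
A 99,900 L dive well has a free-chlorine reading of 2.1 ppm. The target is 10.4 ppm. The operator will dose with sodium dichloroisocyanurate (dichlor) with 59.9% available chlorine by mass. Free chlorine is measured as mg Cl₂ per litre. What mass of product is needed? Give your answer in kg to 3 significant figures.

1.38 kg

Chlorine deficit: 10.4 − 2.1 = 8.3 ppm = 8.3 mg/L as Cl₂.
Cl₂ equivalent needed: 8.3 mg/L × 99,900 L = 829,200 mg = 829.2 g.
Product at 59.9% available chlorine: 829.2 / 0.599 = 1384 g.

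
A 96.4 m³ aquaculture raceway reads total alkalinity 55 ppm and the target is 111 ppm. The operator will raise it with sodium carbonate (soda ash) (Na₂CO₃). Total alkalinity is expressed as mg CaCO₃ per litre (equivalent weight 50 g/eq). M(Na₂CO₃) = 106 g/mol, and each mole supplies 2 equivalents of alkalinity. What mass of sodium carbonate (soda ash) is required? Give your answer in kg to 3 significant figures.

5.72 kg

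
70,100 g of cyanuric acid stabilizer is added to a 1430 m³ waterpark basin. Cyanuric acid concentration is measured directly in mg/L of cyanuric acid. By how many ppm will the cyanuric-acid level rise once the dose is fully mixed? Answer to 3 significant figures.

Volume: 1430 m³ = 1,430,000 L.
Rise: 70,100 g / 1,430,000 L × 1000 = 49.02 mg/L.

49.0 ppm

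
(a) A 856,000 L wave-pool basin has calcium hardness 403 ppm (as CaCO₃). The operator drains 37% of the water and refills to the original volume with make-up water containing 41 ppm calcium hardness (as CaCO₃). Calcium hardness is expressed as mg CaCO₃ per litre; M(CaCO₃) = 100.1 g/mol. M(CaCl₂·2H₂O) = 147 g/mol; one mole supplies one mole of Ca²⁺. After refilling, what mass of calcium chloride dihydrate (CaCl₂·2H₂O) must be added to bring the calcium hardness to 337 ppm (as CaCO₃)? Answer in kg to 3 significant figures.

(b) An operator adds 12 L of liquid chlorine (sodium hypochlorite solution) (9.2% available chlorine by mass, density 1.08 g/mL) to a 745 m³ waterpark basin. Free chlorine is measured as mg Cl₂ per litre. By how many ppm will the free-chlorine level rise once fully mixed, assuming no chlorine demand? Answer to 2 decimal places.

(a) 85.4 kg; (b) 1.60 ppm

(a) After draining 37% and refilling: 403 × 0.63 + 41 × 0.37 = 269.06 ppm.
(a) Deficit to target: 337 − 269.06 = 67.94 mg/L.
(a) As CaCO₃: 67.94 mg/L × 856,000 L = 58,160 g; ÷ 100.1 = 581 mol Ca²⁺.
(a) Mass: 581 × 147 = 85,400 g.

(b) Volume: 745 m³ = 745,000 L.
(b) Mass of solution: 12 L × 1000 mL/L × 1.08 g/mL = 12,960 g.
(b) Available chlorine delivered: 12,960 g × 0.092 = 1192 g as Cl₂.
(b) Concentration rise: 1192 g / 745,000 L = 1.6 mg/L = 1.60 ppm.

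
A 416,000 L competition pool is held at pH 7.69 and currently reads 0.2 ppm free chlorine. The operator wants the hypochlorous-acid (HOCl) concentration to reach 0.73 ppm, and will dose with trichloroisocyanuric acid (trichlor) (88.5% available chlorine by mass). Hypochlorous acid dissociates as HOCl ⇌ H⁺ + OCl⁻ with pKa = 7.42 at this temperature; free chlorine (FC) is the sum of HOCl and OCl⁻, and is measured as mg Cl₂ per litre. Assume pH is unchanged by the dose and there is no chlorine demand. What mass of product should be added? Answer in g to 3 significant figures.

[OCl⁻]/[HOCl] = 10^(pH − pKa) = 10^(7.69 − 7.42) = 1.862; fraction as HOCl = 1/(1 + 1.862) = 0.3494.
Free chlorine required for 0.73 ppm HOCl: 0.73 / 0.3494 = 2.089 ppm.
FC to add: 2.089 − 0.2 = 1.889 mg/L as Cl₂.
Cl₂ equivalent: 1.889 mg/L × 416,000 L = 786 g.
Product at 88.5% available Cl: 786 / 0.885 = 888.1 g.

888 g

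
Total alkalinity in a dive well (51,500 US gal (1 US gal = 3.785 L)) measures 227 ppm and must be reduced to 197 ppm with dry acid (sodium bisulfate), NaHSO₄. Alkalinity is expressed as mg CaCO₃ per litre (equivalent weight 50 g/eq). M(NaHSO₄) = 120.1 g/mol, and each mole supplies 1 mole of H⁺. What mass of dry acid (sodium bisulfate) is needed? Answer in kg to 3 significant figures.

14.0 kg

Volume: 51,500 US gal × 3.785 L/gal = 194,928 L.
Alkalinity to neutralize: (227 − 197) = 30 mg/L as CaCO₃ × 194,928 L = 5848 g as CaCO₃.
Equivalents of H⁺ required: 5848 ÷ 50 g/eq = 117 eq = 117 mol NaHSO₄.
Mass of NaHSO₄: 117 × 120.1 = 14,050 g.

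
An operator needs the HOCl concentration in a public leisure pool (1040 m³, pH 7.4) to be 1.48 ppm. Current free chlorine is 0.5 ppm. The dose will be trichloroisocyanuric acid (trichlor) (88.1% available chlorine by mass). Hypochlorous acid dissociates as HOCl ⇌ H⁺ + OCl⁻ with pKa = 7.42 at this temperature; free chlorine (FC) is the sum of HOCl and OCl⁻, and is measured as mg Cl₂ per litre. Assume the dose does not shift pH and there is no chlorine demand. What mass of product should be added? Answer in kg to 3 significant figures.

2.83 kg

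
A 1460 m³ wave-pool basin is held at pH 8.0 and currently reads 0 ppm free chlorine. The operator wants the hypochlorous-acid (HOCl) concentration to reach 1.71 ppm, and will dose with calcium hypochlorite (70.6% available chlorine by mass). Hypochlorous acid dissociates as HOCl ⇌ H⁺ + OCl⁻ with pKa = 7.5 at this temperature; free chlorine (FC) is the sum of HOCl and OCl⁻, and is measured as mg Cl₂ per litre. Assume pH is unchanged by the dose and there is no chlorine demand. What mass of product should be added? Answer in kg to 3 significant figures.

Volume: 1460 m³ = 1,460,000 L.
[OCl⁻]/[HOCl] = 10^(pH − pKa) = 10^(8.0 − 7.5) = 3.162; fraction as HOCl = 1/(1 + 3.162) = 0.2403.
Free chlorine required for 1.71 ppm HOCl: 1.71 / 0.2403 = 7.117 ppm.
FC to add: 7.117 − 0 = 7.117 mg/L as Cl₂.
Cl₂ equivalent: 7.117 mg/L × 1,460,000 L = 10,390 g.
Product at 70.6% available Cl: 10,390 / 0.706 = 14,720 g.

14.7 kg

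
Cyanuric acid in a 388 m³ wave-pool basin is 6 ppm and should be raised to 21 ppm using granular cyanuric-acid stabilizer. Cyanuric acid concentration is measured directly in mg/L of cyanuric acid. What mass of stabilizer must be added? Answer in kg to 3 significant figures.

Volume: 388 m³ = 388,000 L.
CYA to add: (21 − 6) = 15 mg/L × 388,000 L = 5820 g cyanuric acid.

5.82 kg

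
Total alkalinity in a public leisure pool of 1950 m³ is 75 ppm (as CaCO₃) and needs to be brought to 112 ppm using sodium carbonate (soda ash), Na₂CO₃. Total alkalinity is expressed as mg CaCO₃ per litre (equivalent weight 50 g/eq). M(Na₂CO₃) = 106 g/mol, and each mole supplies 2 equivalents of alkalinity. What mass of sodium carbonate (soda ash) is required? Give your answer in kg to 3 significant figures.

76.5 kg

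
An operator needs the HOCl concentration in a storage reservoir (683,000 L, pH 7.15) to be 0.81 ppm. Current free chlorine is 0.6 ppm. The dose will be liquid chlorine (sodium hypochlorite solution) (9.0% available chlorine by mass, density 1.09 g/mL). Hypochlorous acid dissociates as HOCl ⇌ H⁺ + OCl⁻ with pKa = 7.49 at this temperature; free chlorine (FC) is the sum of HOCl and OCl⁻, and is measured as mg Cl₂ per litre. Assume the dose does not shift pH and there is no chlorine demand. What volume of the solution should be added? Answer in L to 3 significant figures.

[OCl⁻]/[HOCl] = 10^(pH − pKa) = 10^(7.15 − 7.49) = 0.4571; fraction as HOCl = 1/(1 + 0.4571) = 0.6863.
Free chlorine required for 0.81 ppm HOCl: 0.81 / 0.6863 = 1.18 ppm.
FC to add: 1.18 − 0.6 = 0.5802 mg/L as Cl₂.
Cl₂ equivalent: 0.5802 mg/L × 683,000 L = 396.3 g.
Product at 9.0% available Cl: 396.3 / 0.09 = 4403 g.
Volume: 4403 g ÷ 1.09 g/mL = 4040 mL.

4.04 L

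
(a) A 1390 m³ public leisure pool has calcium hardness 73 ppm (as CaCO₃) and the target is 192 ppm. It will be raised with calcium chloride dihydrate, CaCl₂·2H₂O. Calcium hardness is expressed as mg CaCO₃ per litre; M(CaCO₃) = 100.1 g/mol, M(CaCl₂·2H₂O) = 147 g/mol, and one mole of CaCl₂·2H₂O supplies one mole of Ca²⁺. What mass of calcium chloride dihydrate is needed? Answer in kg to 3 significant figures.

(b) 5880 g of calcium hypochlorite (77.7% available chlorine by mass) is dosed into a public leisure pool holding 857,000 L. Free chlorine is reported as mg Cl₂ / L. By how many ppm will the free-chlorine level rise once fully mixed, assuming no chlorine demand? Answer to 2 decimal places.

(a) Volume: 1390 m³ = 1,390,000 L.
(a) Hardness to add: (192 − 73) = 119 mg/L as CaCO₃ × 1,390,000 L = 165,400 g as CaCO₃.
(a) Moles of Ca²⁺ (1 mol Ca²⁺ ≡ 1 mol CaCO₃): 165,400 / 100.1 g/mol = 1652 mol.
(a) Mass of CaCl₂·2H₂O: 1652 × 147 = 242,900 g.

(b) Available chlorine delivered: 5880 g × 0.777 = 4569 g as Cl₂.
(b) Concentration rise: 4569 g / 857,000 L = 5.331 mg/L = 5.33 ppm.

(a) 243 kg; (b) 5.33 ppm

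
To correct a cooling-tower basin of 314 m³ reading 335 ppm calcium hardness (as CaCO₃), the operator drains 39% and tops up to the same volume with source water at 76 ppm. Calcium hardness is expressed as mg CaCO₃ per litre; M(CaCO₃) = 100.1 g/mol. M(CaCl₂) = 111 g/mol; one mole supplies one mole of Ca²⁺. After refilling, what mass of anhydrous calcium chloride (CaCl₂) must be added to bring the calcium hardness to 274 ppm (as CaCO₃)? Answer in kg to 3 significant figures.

13.9 kg

Volume: 314 m³ = 314,000 L.
After draining 39% and refilling: 335 × 0.61 + 76 × 0.39 = 233.99 ppm.
Deficit to target: 274 − 233.99 = 40.01 mg/L.
As CaCO₃: 40.01 mg/L × 314,000 L = 12,560 g; ÷ 100.1 = 125.5 mol Ca²⁺.
Mass: 125.5 × 111 = 13,930 g.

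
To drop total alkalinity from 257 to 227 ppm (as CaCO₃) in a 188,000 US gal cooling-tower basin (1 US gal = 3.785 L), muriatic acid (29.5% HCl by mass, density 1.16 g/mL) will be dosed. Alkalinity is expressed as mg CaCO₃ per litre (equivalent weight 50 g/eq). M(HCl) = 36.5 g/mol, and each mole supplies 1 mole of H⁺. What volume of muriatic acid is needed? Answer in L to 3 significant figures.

45.5 L

Volume: 188,000 US gal × 3.785 L/gal = 711,580 L.
Alkalinity to neutralize: (257 − 227) = 30 mg/L as CaCO₃ × 711,580 L = 21,350 g as CaCO₃.
Equivalents of H⁺ required: 21,350 ÷ 50 g/eq = 426.9 eq = 426.9 mol HCl.
Mass of HCl: 426.9 × 36.5 = 15,580 g.
Mass of 29.5% solution: 15,580 / 0.295 = 52,830 g.
Volume: 52,830 g ÷ 1.16 g/mL = 45,540 mL.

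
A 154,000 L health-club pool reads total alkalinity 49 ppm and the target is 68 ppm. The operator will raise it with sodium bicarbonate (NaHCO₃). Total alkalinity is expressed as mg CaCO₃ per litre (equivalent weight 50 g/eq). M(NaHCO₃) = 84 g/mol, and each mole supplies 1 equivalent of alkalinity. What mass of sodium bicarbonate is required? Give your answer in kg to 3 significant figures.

4.92 kg

Alkalinity to add: (68 − 49) = 19 mg/L as CaCO₃ × 154,000 L = 2926 g as CaCO₃.
Equivalents: 2926 g ÷ 50 g/eq = 58.52 eq.
NaHCO₃ supplies 1 eq per mole → 58.52 mol.
Mass: 58.52 mol × 84 g/mol = 4916 g.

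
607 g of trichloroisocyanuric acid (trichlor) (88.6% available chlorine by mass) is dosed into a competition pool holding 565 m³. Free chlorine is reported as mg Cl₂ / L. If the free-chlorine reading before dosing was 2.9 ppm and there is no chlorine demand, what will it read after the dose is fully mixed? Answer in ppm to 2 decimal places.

Volume: 565 m³ = 565,000 L.
Available chlorine delivered: 607 g × 0.886 = 537.8 g as Cl₂.
Concentration rise: 537.8 g / 565,000 L = 0.9519 mg/L = 0.95 ppm.
Final FC: 2.9 + 0.95 = 3.85 ppm.

3.85 ppm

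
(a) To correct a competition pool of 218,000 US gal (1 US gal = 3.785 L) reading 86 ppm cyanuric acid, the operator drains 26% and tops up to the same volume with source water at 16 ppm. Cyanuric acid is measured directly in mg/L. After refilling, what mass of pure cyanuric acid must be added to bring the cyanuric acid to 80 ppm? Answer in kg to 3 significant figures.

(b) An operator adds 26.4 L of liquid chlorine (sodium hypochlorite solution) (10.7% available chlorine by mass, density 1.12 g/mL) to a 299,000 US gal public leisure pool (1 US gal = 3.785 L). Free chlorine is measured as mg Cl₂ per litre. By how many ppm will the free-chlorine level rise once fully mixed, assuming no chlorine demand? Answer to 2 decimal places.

(a) 10.1 kg; (b) 2.80 ppm

(a) Volume: 218,000 US gal × 3.785 L/gal = 825,130 L.
(a) After draining 26% and refilling: 86 × 0.74 + 16 × 0.26 = 67.8 ppm.
(a) Deficit to target: 80 − 67.8 = 12.2 mg/L.
(a) Mass: 12.2 mg/L × 825,130 L = 10,070 g cyanuric acid.

(b) Volume: 299,000 US gal × 3.785 L/gal = 1,131,715 L.
(b) Mass of solution: 26.4 L × 1000 mL/L × 1.12 g/mL = 29,570 g.
(b) Available chlorine delivered: 29,570 g × 0.107 = 3164 g as Cl₂.
(b) Concentration rise: 3164 g / 1,131,715 L = 2.796 mg/L = 2.80 ppm.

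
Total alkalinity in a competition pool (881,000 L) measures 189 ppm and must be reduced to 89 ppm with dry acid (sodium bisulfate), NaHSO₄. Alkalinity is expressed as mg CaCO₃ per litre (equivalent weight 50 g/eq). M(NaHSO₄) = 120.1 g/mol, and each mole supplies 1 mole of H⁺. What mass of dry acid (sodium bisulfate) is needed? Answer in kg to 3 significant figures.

212 kg

Alkalinity to neutralize: (189 − 89) = 100 mg/L as CaCO₃ × 881,000 L = 88,100 g as CaCO₃.
Equivalents of H⁺ required: 88,100 ÷ 50 g/eq = 1762 eq = 1762 mol NaHSO₄.
Mass of NaHSO₄: 1762 × 120.1 = 211,600 g.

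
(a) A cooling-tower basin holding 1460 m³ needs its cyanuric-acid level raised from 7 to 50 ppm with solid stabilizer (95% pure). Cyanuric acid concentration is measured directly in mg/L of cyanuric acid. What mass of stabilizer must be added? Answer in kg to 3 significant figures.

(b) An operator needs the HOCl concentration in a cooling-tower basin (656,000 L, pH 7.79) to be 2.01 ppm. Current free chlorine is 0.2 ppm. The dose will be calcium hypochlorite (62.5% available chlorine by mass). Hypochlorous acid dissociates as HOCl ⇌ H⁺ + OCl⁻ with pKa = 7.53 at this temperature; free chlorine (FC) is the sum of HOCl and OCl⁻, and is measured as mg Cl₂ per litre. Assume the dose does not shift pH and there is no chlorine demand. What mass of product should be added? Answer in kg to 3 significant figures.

(a) Volume: 1460 m³ = 1,460,000 L.
(a) CYA to add: (50 − 7) = 43 mg/L × 1,460,000 L = 62,780 g cyanuric acid.
(a) At 95% purity: 62,780 / 0.95 = 66,080 g product.

(b) [OCl⁻]/[HOCl] = 10^(pH − pKa) = 10^(7.79 − 7.53) = 1.82; fraction as HOCl = 1/(1 + 1.82) = 0.3546.
(b) Free chlorine required for 2.01 ppm HOCl: 2.01 / 0.3546 = 5.668 ppm.
(b) FC to add: 5.668 − 0.2 = 5.468 mg/L as Cl₂.
(b) Cl₂ equivalent: 5.468 mg/L × 656,000 L = 3587 g.
(b) Product at 62.5% available Cl: 3587 / 0.625 = 5739 g.

(a) 66.1 kg; (b) 5.74 kg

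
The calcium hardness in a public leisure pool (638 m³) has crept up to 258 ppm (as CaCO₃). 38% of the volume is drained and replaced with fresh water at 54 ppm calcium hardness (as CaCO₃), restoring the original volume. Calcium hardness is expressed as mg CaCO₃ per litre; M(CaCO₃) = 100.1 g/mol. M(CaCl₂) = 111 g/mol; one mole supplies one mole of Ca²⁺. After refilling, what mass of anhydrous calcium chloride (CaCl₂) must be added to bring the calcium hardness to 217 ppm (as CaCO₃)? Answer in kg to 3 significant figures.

25.8 kg

Volume: 638 m³ = 638,000 L.
After draining 38% and refilling: 258 × 0.62 + 54 × 0.38 = 180.48 ppm.
Deficit to target: 217 − 180.48 = 36.52 mg/L.
As CaCO₃: 36.52 mg/L × 638,000 L = 23,300 g; ÷ 100.1 = 232.8 mol Ca²⁺.
Mass: 232.8 × 111 = 25,840 g.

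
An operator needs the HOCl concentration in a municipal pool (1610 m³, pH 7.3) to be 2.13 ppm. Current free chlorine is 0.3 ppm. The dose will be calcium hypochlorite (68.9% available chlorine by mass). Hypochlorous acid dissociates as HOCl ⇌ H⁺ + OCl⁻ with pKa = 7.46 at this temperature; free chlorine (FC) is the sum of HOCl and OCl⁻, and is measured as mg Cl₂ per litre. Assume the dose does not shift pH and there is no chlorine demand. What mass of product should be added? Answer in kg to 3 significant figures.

Volume: 1610 m³ = 1,610,000 L.
[OCl⁻]/[HOCl] = 10^(pH − pKa) = 10^(7.3 − 7.46) = 0.6918; fraction as HOCl = 1/(1 + 0.6918) = 0.5911.
Free chlorine required for 2.13 ppm HOCl: 2.13 / 0.5911 = 3.604 ppm.
FC to add: 3.604 − 0.3 = 3.304 mg/L as Cl₂.
Cl₂ equivalent: 3.304 mg/L × 1,610,000 L = 5319 g.
Product at 68.9% available Cl: 5319 / 0.689 = 7720 g.

7.72 kg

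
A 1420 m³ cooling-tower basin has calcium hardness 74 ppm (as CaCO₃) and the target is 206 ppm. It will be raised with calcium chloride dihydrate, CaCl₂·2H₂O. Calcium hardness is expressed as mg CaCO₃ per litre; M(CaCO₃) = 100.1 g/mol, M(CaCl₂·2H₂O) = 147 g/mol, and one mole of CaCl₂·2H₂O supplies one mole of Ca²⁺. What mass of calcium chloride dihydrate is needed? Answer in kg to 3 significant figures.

275 kg

Volume: 1420 m³ = 1,420,000 L.
Hardness to add: (206 − 74) = 132 mg/L as CaCO₃ × 1,420,000 L = 187,400 g as CaCO₃.
Moles of Ca²⁺ (1 mol Ca²⁺ ≡ 1 mol CaCO₃): 187,400 / 100.1 g/mol = 1873 mol.
Mass of CaCl₂·2H₂O: 1873 × 147 = 275,300 g.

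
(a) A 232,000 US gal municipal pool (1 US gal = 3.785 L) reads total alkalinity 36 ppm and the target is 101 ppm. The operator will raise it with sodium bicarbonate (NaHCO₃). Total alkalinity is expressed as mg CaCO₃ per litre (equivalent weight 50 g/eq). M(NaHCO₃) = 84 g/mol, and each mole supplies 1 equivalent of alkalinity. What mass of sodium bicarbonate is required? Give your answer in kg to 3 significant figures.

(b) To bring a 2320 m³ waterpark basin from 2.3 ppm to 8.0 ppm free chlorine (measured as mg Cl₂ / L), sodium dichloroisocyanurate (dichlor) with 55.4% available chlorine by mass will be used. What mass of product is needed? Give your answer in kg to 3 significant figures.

(a) 95.9 kg; (b) 23.9 kg

(a) Volume: 232,000 US gal × 3.785 L/gal = 878,120 L.
(a) Alkalinity to add: (101 − 36) = 65 mg/L as CaCO₃ × 878,120 L = 57,080 g as CaCO₃.
(a) Equivalents: 57,080 g ÷ 50 g/eq = 1142 eq.
(a) NaHCO₃ supplies 1 eq per mole → 1142 mol.
(a) Mass: 1142 mol × 84 g/mol = 95,890 g.

(b) Volume: 2320 m³ = 2,320,000 L.
(b) Chlorine deficit: 8.0 − 2.3 = 5.7 ppm = 5.7 mg/L as Cl₂.
(b) Cl₂ equivalent needed: 5.7 mg/L × 2,320,000 L = 13,220,000 mg = 13,220 g.
(b) Product at 55.4% available chlorine: 13,220 / 0.554 = 23,870 g.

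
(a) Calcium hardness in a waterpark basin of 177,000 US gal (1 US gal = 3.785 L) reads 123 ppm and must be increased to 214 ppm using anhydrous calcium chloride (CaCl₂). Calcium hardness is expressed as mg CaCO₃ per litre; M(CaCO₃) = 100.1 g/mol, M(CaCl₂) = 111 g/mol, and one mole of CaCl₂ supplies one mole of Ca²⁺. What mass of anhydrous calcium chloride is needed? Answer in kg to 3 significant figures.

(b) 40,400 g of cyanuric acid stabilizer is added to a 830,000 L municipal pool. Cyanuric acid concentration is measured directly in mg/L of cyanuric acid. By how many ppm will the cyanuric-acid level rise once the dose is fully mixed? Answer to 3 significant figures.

(a) 67.6 kg; (b) 48.7 ppm

(a) Volume: 177,000 US gal × 3.785 L/gal = 669,945 L.
(a) Hardness to add: (214 − 123) = 91 mg/L as CaCO₃ × 669,945 L = 60,960 g as CaCO₃.
(a) Moles of Ca²⁺ (1 mol Ca²⁺ ≡ 1 mol CaCO₃): 60,960 / 100.1 g/mol = 609 mol.
(a) Mass of CaCl₂: 609 × 111 = 67,600 g.

(b) Rise: 40,400 g / 830,000 L × 1000 = 48.67 mg/L.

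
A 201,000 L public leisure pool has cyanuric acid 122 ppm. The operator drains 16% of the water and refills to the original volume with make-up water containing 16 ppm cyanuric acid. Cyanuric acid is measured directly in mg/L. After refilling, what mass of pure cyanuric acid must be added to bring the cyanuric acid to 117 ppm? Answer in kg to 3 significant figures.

After draining 16% and refilling: 122 × 0.84 + 16 × 0.16 = 105.04 ppm.
Deficit to target: 117 − 105.04 = 11.96 mg/L.
Mass: 11.96 mg/L × 201,000 L = 2404 g cyanuric acid.

2.40 kg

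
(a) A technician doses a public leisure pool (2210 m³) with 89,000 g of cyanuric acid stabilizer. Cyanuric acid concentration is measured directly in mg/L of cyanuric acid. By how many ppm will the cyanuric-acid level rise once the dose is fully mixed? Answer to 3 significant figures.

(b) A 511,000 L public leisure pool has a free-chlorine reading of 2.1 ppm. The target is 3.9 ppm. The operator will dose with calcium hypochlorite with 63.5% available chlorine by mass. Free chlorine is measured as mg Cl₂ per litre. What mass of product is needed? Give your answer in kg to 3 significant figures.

(a) Volume: 2210 m³ = 2,210,000 L.
(a) Rise: 89,000 g / 2,210,000 L × 1000 = 40.27 mg/L.

(b) Chlorine deficit: 3.9 − 2.1 = 1.8 ppm = 1.8 mg/L as Cl₂.
(b) Cl₂ equivalent needed: 1.8 mg/L × 511,000 L = 919,800 mg = 919.8 g.
(b) Product at 63.5% available chlorine: 919.8 / 0.635 = 1449 g.

(a) 40.3 ppm; (b) 1.45 kg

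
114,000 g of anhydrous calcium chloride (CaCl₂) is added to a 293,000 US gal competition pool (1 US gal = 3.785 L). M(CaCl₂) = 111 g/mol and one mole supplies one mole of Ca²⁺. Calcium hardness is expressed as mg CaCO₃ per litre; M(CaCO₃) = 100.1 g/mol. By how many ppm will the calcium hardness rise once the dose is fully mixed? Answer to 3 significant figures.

92.7 ppm

Volume: 293,000 US gal × 3.785 L/gal = 1,109,005 L.
Moles of Ca²⁺: 114,000 g ÷ 111 g/mol = 1027 mol.
As CaCO₃: 1027 mol × 100.1 g/mol = 102,800 g.
Rise: 102,800 g / 1,109,005 L × 1000 = 92.7 mg/L.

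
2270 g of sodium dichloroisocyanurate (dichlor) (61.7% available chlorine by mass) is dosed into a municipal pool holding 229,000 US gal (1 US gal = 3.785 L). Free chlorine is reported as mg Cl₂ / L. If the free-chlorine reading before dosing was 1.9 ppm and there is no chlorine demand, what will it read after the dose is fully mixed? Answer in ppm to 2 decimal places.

Volume: 229,000 US gal × 3.785 L/gal = 866,765 L.
Available chlorine delivered: 2270 g × 0.617 = 1401 g as Cl₂.
Concentration rise: 1401 g / 866,765 L = 1.616 mg/L = 1.62 ppm.
Final FC: 1.9 + 1.62 = 3.52 ppm.

3.52 ppm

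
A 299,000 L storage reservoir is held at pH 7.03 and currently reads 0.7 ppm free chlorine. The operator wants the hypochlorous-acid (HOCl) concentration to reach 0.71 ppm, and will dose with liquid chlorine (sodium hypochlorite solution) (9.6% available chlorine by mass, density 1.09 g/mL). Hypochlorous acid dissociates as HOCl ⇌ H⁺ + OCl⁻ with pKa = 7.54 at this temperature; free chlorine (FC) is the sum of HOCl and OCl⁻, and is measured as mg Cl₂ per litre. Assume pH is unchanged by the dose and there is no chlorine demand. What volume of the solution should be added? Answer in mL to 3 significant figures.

[OCl⁻]/[HOCl] = 10^(pH − pKa) = 10^(7.03 − 7.54) = 0.309; fraction as HOCl = 1/(1 + 0.309) = 0.7639.
Free chlorine required for 0.71 ppm HOCl: 0.71 / 0.7639 = 0.9294 ppm.
FC to add: 0.9294 − 0.7 = 0.2294 mg/L as Cl₂.
Cl₂ equivalent: 0.2294 mg/L × 299,000 L = 68.59 g.
Product at 9.6% available Cl: 68.59 / 0.096 = 714.5 g.
Volume: 714.5 g ÷ 1.09 g/mL = 655.5 mL.

656 mL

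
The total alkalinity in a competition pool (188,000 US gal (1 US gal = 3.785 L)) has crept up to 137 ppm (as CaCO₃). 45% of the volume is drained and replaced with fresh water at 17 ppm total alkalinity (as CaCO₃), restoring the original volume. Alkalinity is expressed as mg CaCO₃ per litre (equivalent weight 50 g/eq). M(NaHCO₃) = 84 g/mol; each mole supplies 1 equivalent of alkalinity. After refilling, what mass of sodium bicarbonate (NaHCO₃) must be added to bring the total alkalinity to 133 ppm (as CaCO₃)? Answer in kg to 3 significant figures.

59.8 kg

Volume: 188,000 US gal × 3.785 L/gal = 711,580 L.
After draining 45% and refilling: 137 × 0.55 + 17 × 0.45 = 83 ppm.
Deficit to target: 133 − 83 = 50 mg/L.
As CaCO₃: 50 mg/L × 711,580 L = 35,580 g; ÷ 50 g/eq ÷ 1 = 711.6 mol NaHCO₃.
Mass: 711.6 × 84 = 59,770 g.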